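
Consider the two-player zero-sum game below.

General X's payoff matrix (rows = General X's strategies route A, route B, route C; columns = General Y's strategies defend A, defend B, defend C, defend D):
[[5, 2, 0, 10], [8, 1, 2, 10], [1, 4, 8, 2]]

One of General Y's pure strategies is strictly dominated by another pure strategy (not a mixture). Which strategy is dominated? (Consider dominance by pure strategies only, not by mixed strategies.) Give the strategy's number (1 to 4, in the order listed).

General Y prefers columns that give General X less. Compare defend D with defend A: 5 < 10, 8 < 10, 1 < 2.
So defend A strictly dominates defend D for General Y; defend D is strictly dominated.

4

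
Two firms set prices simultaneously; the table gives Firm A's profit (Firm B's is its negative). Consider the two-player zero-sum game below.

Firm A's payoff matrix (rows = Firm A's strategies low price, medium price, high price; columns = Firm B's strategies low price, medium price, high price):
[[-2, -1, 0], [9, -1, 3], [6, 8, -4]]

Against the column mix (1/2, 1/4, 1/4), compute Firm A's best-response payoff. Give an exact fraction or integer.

5

low price: (-2)·(1/2) + (-1)·(1/4) + (0)·(1/4) = -5/4.
medium price: (9)·(1/2) + (-1)·(1/4) + (3)·(1/4) = 5.
high price: (6)·(1/2) + (8)·(1/4) + (-4)·(1/4) = 4.
The best pure response is medium price with expected payoff 5.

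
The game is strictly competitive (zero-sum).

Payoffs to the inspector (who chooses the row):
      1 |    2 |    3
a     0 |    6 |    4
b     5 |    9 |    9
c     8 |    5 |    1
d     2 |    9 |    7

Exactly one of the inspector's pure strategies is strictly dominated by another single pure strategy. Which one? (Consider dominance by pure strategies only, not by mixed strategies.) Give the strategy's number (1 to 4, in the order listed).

Compare a with b: 5 > 0, 9 > 6, 9 > 4.
So b strictly dominates a for the inspector; a is strictly dominated.

1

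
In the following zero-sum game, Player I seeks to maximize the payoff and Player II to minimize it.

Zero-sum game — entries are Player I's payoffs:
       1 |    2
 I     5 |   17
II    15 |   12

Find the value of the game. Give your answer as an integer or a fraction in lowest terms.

13

Row minima are 5 and 12, so Player I's maximin is 12; column maxima are 15 and 17, so Player II's minimax is 15. These differ, so the equilibrium is in mixed strategies.
Let Player I play I with probability p. Player II is indifferent when 5p + 15(1−p) = 17p + 12(1−p), giving p = 1/5.
Let Player II play 1 with probability q. Player I is indifferent when 5q + 17(1−q) = 15q + 12(1−q), giving q = 1/3.
The value is 5·(1/3) + (17)·(2/3) = 13.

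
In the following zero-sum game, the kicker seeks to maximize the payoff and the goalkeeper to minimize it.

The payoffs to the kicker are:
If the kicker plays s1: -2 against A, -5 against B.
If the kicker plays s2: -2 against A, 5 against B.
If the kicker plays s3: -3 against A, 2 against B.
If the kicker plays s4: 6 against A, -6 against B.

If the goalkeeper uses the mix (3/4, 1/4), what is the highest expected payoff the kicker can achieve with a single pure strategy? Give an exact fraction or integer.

s1: (-2)·(3/4) + (-5)·(1/4) = -11/4.
s2: (-2)·(3/4) + (5)·(1/4) = -1/4.
s3: (-3)·(3/4) + (2)·(1/4) = -7/4.
s4: (6)·(3/4) + (-6)·(1/4) = 3.
The best pure response is s4 with expected payoff 3.

3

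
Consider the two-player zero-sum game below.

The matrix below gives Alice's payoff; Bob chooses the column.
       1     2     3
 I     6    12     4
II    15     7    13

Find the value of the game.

Column 1 is strictly dominated by 3 for Bob (it gives Alice more in every row).
The remaining 2×2 game on (I, II) × (2, 3) has no saddle point. Let Alice play I with probability p; indifference gives 12p + 7(1−p) = 4p + 13(1−p), so p = 3/7.
Similarly Bob's optimal q on 2 is 9/14, and the value is 12·(9/14) + (4)·(5/14) = 64/7.

64/7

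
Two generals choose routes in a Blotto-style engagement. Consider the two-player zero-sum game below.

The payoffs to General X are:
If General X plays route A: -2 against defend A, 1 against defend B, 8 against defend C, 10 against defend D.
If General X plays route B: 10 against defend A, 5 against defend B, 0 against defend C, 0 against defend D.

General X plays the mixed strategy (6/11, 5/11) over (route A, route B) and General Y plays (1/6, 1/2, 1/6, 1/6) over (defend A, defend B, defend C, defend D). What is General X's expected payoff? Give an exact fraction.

Against (1/6, 1/2, 1/6, 1/6), each row's expected payoff is route A: 19/6; route B: 25/6.
Taking the (6/11, 5/11)-weighted average: (6/11)·(19/6) + (5/11)·(25/6) = 239/66.

239/66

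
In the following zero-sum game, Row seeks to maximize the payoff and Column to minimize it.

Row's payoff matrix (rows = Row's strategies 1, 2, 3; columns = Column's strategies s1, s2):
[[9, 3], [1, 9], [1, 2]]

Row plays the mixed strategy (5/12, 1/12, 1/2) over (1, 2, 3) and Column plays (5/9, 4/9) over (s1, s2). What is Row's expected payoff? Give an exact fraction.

Against (5/9, 4/9), each row's expected payoff is 1: 19/3; 2: 41/9; 3: 13/9.
Taking the (5/12, 1/12, 1/2)-weighted average: (5/12)·(19/3) + (1/12)·(41/9) + (1/2)·(13/9) = 101/27.

101/27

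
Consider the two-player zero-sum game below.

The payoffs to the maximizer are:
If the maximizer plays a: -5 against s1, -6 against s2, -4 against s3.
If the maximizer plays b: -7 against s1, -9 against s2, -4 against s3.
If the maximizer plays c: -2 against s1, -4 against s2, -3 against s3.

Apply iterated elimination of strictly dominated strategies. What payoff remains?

Column s1 is strictly dominated by s2 for the minimizer (-6<-5, -9<-7, -4<-2); eliminate s1.
Column s3 is strictly dominated by s2 for the minimizer (-6<-4, -9<-4, -4<-3); eliminate s3.
Row b is strictly dominated by row a (-6>-9); eliminate b.
Row a is strictly dominated by row c (-4>-6); eliminate a.
Only (c, s2) remains, with payoff -4.

-4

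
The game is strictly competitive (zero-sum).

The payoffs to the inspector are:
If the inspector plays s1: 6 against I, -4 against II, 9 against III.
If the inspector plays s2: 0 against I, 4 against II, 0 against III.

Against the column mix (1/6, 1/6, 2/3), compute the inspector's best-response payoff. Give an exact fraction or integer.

19/3

s1: (6)·(1/6) + (-4)·(1/6) + (9)·(2/3) = 19/3.
s2: (0)·(1/6) + (4)·(1/6) + (0)·(2/3) = 2/3.
The best pure response is s1 with expected payoff 19/3.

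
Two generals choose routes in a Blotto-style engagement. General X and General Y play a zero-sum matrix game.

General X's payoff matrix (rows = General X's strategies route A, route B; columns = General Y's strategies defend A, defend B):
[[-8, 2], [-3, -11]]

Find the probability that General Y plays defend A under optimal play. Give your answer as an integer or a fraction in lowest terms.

Row minima are -8 and -11, so General X's maximin is -8; column maxima are -3 and 2, so General Y's minimax is -3. These differ, so the equilibrium is in mixed strategies.
Let General Y play defend A with probability q. General X is indifferent when −8q + 2(1−q) = −3q − 11(1−q), giving q = 13/18.

13/18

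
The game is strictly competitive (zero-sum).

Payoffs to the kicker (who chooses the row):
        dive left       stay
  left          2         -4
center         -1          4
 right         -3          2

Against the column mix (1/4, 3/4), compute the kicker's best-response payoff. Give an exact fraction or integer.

11/4

left: (2)·(1/4) + (-4)·(3/4) = -5/2.
center: (-1)·(1/4) + (4)·(3/4) = 11/4.
right: (-3)·(1/4) + (2)·(3/4) = 3/4.
The best pure response is center with expected payoff 11/4.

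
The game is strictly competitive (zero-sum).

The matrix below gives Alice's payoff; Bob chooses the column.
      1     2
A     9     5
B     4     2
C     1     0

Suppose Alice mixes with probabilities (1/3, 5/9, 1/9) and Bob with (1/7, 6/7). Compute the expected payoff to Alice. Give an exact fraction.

Against (1/7, 6/7), each row's expected payoff is A: 39/7; B: 16/7; C: 1/7.
Taking the (1/3, 5/9, 1/9)-weighted average: (1/3)·(39/7) + (5/9)·(16/7) + (1/9)·(1/7) = 22/7.

22/7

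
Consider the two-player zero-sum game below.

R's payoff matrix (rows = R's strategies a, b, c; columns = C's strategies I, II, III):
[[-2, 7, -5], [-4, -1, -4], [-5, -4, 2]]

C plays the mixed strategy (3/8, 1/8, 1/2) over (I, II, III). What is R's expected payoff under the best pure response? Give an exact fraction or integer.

a: (-2)·(3/8) + (7)·(1/8) + (-5)·(1/2) = -19/8.
b: (-4)·(3/8) + (-1)·(1/8) + (-4)·(1/2) = -29/8.
c: (-5)·(3/8) + (-4)·(1/8) + (2)·(1/2) = -11/8.
The best pure response is c with expected payoff -11/8.

-11/8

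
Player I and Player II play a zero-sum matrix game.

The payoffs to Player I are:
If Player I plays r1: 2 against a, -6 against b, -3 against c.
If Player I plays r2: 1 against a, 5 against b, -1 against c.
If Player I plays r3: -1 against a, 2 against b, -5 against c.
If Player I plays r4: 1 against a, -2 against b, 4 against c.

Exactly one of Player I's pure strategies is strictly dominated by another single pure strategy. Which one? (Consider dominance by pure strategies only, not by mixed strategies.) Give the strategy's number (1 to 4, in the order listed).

Compare r3 with r2: 1 > -1, 5 > 2, -1 > -5.
So r2 strictly dominates r3 for Player I; r3 is strictly dominated.

3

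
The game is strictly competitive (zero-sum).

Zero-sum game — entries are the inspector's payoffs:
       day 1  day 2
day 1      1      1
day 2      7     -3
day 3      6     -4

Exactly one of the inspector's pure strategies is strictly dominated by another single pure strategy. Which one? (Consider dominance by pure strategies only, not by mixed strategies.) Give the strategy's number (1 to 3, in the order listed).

Compare day 3 with day 2: 7 > 6, -3 > -4.
So day 2 strictly dominates day 3 for the inspector; day 3 is strictly dominated.

3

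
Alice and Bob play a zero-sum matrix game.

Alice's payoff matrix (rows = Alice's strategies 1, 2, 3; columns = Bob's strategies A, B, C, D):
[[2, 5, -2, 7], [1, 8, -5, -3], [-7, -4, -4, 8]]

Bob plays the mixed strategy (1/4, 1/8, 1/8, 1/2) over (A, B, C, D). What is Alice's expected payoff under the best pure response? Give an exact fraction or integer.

35/8

1: (2)·(1/4) + (5)·(1/8) + (-2)·(1/8) + (7)·(1/2) = 35/8.
2: (1)·(1/4) + (8)·(1/8) + (-5)·(1/8) + (-3)·(1/2) = -7/8.
3: (-7)·(1/4) + (-4)·(1/8) + (-4)·(1/8) + (8)·(1/2) = 5/4.
The best pure response is 1 with expected payoff 35/8.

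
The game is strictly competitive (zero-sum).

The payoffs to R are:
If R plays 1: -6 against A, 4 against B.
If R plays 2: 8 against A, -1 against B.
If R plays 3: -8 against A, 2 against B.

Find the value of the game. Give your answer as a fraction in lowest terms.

26/19

Row 3 is strictly dominated by row 1, so R never plays it.
The remaining 2×2 game on (1, 2) × (A, B) has no saddle point. Let R play 1 with probability p; indifference gives −6p + 8(1−p) = 4p − (1−p), so p = 9/19.
Similarly C's optimal q on A is 5/19, and the value is -6·(5/19) + (4)·(14/19) = 26/19.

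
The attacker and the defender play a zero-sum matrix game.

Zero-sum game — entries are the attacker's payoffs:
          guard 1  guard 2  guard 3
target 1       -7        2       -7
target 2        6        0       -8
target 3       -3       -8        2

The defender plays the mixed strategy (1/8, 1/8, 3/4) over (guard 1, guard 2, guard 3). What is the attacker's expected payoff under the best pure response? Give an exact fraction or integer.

target 1: (-7)·(1/8) + (2)·(1/8) + (-7)·(3/4) = -47/8.
target 2: (6)·(1/8) + (0)·(1/8) + (-8)·(3/4) = -21/4.
target 3: (-3)·(1/8) + (-8)·(1/8) + (2)·(3/4) = 1/8.
The best pure response is target 3 with expected payoff 1/8.

1/8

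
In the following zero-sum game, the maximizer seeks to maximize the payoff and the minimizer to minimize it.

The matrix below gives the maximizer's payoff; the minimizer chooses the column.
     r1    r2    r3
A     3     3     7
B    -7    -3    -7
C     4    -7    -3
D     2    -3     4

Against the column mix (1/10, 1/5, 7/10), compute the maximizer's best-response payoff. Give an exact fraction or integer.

29/5

A: (3)·(1/10) + (3)·(1/5) + (7)·(7/10) = 29/5.
B: (-7)·(1/10) + (-3)·(1/5) + (-7)·(7/10) = -31/5.
C: (4)·(1/10) + (-7)·(1/5) + (-3)·(7/10) = -31/10.
D: (2)·(1/10) + (-3)·(1/5) + (4)·(7/10) = 12/5.
The best pure response is A with expected payoff 29/5.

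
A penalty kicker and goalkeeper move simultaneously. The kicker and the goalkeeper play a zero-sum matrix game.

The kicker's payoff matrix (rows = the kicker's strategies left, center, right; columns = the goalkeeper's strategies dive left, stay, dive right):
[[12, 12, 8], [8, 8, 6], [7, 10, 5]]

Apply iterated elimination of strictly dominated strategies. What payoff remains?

8

Column stay is strictly dominated by dive right for the goalkeeper (8<12, 6<8, 5<10); eliminate stay.
Column dive left is strictly dominated by dive right for the goalkeeper (8<12, 6<8, 5<7); eliminate dive left.
Row right is strictly dominated by row left (8>5); eliminate right.
Row center is strictly dominated by row left (8>6); eliminate center.
Only (left, dive right) remains, with payoff 8.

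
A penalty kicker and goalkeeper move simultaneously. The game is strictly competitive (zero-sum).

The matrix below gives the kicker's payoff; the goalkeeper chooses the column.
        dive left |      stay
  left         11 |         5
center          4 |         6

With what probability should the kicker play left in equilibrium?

1/4

Row minima are 5 and 4, so the kicker's maximin is 5; column maxima are 11 and 6, so the goalkeeper's minimax is 6. These differ, so the equilibrium is in mixed strategies.
Let the kicker play left with probability p. The goalkeeper is indifferent when 11p + 4(1−p) = 5p + 6(1−p), giving p = 1/4.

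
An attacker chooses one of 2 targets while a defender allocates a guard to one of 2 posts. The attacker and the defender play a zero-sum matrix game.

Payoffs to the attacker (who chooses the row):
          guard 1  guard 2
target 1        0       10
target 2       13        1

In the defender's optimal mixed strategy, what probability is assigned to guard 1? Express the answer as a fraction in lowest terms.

Row minima are 0 and 1, so the attacker's maximin is 1; column maxima are 13 and 10, so the defender's minimax is 10. These differ, so the equilibrium is in mixed strategies.
Let the defender play guard 1 with probability q. The attacker is indifferent when 10(1−q) = 13q + (1−q), giving q = 9/22.

9/22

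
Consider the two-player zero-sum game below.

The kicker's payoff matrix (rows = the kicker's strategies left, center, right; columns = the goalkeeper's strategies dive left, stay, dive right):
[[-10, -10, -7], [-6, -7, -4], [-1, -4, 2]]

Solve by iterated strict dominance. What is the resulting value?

-4

Row center is strictly dominated by row right (-1>-6, -4>-7, 2>-4); eliminate center.
Row left is strictly dominated by row right (-1>-10, -4>-10, 2>-7); eliminate left.
Column dive left is strictly dominated by stay for the goalkeeper (-4<-1); eliminate dive left.
Column dive right is strictly dominated by stay for the goalkeeper (-4<2); eliminate dive right.
Only (right, stay) remains, with payoff -4.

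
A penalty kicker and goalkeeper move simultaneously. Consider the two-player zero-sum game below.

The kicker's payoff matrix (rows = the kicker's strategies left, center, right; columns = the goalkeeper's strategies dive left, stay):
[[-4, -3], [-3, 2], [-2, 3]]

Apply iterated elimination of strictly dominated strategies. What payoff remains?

-2

Column stay is strictly dominated by dive left for the goalkeeper (-4<-3, -3<2, -2<3); eliminate stay.
Row center is strictly dominated by row right (-2>-3); eliminate center.
Row left is strictly dominated by row right (-2>-4); eliminate left.
Only (right, dive left) remains, with payoff -2.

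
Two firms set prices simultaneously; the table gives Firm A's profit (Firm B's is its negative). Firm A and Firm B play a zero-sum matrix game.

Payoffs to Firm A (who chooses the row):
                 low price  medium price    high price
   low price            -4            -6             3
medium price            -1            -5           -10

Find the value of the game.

-75/14

Column low price is strictly dominated by medium price for Firm B (it gives Firm A more in every row).
The remaining 2×2 game on (low price, medium price) × (medium price, high price) has no saddle point. Let Firm A play low price with probability p; indifference gives −6p − 5(1−p) = 3p − 10(1−p), so p = 5/14.
Similarly Firm B's optimal q on medium price is 13/14, and the value is -6·(13/14) + (3)·(1/14) = -75/14.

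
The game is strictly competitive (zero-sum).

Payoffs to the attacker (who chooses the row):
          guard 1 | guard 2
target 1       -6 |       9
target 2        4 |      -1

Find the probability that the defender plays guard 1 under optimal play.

Row minima are -6 and -1, so the attacker's maximin is -1; column maxima are 4 and 9, so the defender's minimax is 4. These differ, so the equilibrium is in mixed strategies.
Let the defender play guard 1 with probability q. The attacker is indifferent when −6q + 9(1−q) = 4q − (1−q), giving q = 1/2.

1/2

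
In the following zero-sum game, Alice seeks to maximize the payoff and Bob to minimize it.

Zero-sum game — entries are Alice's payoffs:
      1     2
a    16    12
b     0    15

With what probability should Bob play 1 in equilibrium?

Row minima are 12 and 0, so Alice's maximin is 12; column maxima are 16 and 15, so Bob's minimax is 15. These differ, so the equilibrium is in mixed strategies.
Let Bob play 1 with probability q. Alice is indifferent when 16q + 12(1−q) = 15(1−q), giving q = 3/19.

3/19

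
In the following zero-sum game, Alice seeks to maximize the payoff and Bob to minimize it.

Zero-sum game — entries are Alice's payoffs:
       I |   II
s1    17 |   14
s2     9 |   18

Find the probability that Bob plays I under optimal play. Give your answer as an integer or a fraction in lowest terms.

1/3

Row minima are 14 and 9, so Alice's maximin is 14; column maxima are 17 and 18, so Bob's minimax is 17. These differ, so the equilibrium is in mixed strategies.
Let Bob play I with probability q. Alice is indifferent when 17q + 14(1−q) = 9q + 18(1−q), giving q = 1/3.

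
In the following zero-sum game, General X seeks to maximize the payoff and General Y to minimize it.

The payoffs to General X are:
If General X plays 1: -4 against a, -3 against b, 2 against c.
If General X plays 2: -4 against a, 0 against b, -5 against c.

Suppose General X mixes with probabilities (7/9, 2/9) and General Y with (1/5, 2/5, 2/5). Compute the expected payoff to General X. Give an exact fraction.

Against (1/5, 2/5, 2/5), each row's expected payoff is 1: -6/5; 2: -14/5.
Taking the (7/9, 2/9)-weighted average: (7/9)·(-6/5) + (2/9)·(-14/5) = -14/9.

-14/9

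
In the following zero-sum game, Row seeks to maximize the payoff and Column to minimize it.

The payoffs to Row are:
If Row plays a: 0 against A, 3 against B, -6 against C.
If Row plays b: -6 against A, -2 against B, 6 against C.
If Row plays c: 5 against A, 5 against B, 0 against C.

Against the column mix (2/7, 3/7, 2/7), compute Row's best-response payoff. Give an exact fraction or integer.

25/7

a: (0)·(2/7) + (3)·(3/7) + (-6)·(2/7) = -3/7.
b: (-6)·(2/7) + (-2)·(3/7) + (6)·(2/7) = -6/7.
c: (5)·(2/7) + (5)·(3/7) + (0)·(2/7) = 25/7.
The best pure response is c with expected payoff 25/7.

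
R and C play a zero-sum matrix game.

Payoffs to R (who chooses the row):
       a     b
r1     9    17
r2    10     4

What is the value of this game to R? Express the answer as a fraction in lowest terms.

67/7

Row minima are 9 and 4, so R's maximin is 9; column maxima are 10 and 17, so C's minimax is 10. These differ, so the equilibrium is in mixed strategies.
Let R play r1 with probability p. C is indifferent when 9p + 10(1−p) = 17p + 4(1−p), giving p = 3/7.
Let C play a with probability q. R is indifferent when 9q + 17(1−q) = 10q + 4(1−q), giving q = 13/14.
The value is 9·(13/14) + (17)·(1/14) = 67/7.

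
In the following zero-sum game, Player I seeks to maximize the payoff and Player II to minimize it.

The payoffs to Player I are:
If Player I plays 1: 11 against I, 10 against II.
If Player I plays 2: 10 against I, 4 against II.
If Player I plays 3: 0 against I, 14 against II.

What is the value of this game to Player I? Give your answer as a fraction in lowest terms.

154/15

Row 2 is strictly dominated by row 1, so Player I never plays it.
The remaining 2×2 game on (1, 3) × (I, II) has no saddle point. Let Player I play 1 with probability p; indifference gives 11p = 10p + 14(1−p), so p = 14/15.
Similarly Player II's optimal q on I is 4/15, and the value is 11·(4/15) + (10)·(11/15) = 154/15.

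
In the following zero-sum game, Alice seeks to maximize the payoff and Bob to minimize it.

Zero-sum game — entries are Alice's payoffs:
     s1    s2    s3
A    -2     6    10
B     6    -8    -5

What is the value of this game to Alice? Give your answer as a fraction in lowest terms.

Column s3 is strictly dominated by s2 for Bob (it gives Alice more in every row).
The remaining 2×2 game on (A, B) × (s1, s2) has no saddle point. Let Alice play A with probability p; indifference gives −2p + 6(1−p) = 6p − 8(1−p), so p = 7/11.
Similarly Bob's optimal q on s1 is 7/11, and the value is -2·(7/11) + (6)·(4/11) = 10/11.

10/11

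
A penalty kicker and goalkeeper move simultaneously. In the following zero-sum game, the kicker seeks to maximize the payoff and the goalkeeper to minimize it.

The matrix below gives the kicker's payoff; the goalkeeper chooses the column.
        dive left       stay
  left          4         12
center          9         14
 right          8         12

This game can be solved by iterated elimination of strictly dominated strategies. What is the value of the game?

Row right is strictly dominated by row center (9>8, 14>12); eliminate right.
Row left is strictly dominated by row center (9>4, 14>12); eliminate left.
Column stay is strictly dominated by dive left for the goalkeeper (9<14); eliminate stay.
Only (center, dive left) remains, with payoff 9.

9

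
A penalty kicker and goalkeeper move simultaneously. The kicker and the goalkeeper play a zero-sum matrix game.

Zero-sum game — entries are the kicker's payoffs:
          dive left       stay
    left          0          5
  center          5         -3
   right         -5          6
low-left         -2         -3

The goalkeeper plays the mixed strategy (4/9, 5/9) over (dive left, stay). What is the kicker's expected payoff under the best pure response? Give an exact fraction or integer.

left: (0)·(4/9) + (5)·(5/9) = 25/9.
center: (5)·(4/9) + (-3)·(5/9) = 5/9.
right: (-5)·(4/9) + (6)·(5/9) = 10/9.
low-left: (-2)·(4/9) + (-3)·(5/9) = -23/9.
The best pure response is left with expected payoff 25/9.

25/9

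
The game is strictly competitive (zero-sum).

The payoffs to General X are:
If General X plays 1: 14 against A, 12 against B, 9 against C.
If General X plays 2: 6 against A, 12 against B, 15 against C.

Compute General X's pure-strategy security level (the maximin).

9

The worst-case payoff for each row is 1: 9, 2: 6.
The best of these is 9.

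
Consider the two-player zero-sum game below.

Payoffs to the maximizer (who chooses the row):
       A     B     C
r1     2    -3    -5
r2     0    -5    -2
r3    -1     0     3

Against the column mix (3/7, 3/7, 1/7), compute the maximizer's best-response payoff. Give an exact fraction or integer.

0

r1: (2)·(3/7) + (-3)·(3/7) + (-5)·(1/7) = -8/7.
r2: (0)·(3/7) + (-5)·(3/7) + (-2)·(1/7) = -17/7.
r3: (-1)·(3/7) + (0)·(3/7) + (3)·(1/7) = 0.
The best pure response is r3 with expected payoff 0.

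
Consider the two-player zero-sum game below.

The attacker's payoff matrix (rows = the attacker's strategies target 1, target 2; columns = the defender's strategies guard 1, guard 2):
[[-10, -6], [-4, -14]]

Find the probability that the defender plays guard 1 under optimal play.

Row minima are -10 and -14, so the attacker's maximin is -10; column maxima are -4 and -6, so the defender's minimax is -6. These differ, so the equilibrium is in mixed strategies.
Let the defender play guard 1 with probability q. The attacker is indifferent when −10q − 6(1−q) = −4q − 14(1−q), giving q = 4/7.

4/7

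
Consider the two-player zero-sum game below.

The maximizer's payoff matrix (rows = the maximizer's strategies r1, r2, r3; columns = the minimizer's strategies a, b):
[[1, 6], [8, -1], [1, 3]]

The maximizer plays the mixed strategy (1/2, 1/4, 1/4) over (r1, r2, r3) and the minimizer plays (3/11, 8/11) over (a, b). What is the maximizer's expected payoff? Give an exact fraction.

Against (3/11, 8/11), each row's expected payoff is r1: 51/11; r2: 16/11; r3: 27/11.
Taking the (1/2, 1/4, 1/4)-weighted average: (1/2)·(51/11) + (1/4)·(16/11) + (1/4)·(27/11) = 145/44.

145/44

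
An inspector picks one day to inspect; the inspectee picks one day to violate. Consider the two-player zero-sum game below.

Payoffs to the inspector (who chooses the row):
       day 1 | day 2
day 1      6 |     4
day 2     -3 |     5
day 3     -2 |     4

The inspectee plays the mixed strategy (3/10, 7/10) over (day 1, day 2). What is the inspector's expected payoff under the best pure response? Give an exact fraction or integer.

day 1: (6)·(3/10) + (4)·(7/10) = 23/5.
day 2: (-3)·(3/10) + (5)·(7/10) = 13/5.
day 3: (-2)·(3/10) + (4)·(7/10) = 11/5.
The best pure response is day 1 with expected payoff 23/5.

23/5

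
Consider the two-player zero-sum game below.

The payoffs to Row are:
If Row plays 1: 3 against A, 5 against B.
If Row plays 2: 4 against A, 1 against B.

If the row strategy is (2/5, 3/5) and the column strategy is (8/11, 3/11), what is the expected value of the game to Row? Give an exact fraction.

Against (8/11, 3/11), each row's expected payoff is 1: 39/11; 2: 35/11.
Taking the (2/5, 3/5)-weighted average: (2/5)·(39/11) + (3/5)·(35/11) = 183/55.

183/55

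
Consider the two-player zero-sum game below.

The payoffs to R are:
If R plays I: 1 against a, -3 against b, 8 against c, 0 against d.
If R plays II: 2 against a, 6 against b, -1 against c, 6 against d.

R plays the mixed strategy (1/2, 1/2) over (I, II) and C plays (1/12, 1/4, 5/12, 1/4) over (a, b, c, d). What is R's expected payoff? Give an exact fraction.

65/24

Against (1/12, 1/4, 5/12, 1/4), each row's expected payoff is I: 8/3; II: 11/4.
Taking the (1/2, 1/2)-weighted average: (1/2)·(8/3) + (1/2)·(11/4) = 65/24.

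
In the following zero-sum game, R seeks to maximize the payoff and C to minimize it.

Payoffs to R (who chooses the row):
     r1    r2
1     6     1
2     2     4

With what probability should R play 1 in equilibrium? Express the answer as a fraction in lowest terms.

Row minima are 1 and 2, so R's maximin is 2; column maxima are 6 and 4, so C's minimax is 4. These differ, so the equilibrium is in mixed strategies.
Let R play 1 with probability p. C is indifferent when 6p + 2(1−p) = p + 4(1−p), giving p = 2/7.

2/7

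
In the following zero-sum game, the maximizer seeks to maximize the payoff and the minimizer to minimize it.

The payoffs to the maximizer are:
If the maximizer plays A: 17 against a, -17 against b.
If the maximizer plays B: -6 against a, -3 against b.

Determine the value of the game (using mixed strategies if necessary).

-153/37

Row minima are -17 and -6, so the maximizer's maximin is -6; column maxima are 17 and -3, so the minimizer's minimax is -3. These differ, so the equilibrium is in mixed strategies.
Let the maximizer play A with probability p. The minimizer is indifferent when 17p − 6(1−p) = −17p − 3(1−p), giving p = 3/37.
Let the minimizer play a with probability q. The maximizer is indifferent when 17q − 17(1−q) = −6q − 3(1−q), giving q = 14/37.
The value is 17·(14/37) + (-17)·(23/37) = -153/37.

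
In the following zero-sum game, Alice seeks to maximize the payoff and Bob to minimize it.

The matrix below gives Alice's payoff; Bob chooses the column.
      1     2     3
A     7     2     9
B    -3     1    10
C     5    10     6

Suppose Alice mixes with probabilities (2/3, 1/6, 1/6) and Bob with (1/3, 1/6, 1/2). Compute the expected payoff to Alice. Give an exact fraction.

235/36

Against (1/3, 1/6, 1/2), each row's expected payoff is A: 43/6; B: 25/6; C: 19/3.
Taking the (2/3, 1/6, 1/6)-weighted average: (2/3)·(43/6) + (1/6)·(25/6) + (1/6)·(19/3) = 235/36.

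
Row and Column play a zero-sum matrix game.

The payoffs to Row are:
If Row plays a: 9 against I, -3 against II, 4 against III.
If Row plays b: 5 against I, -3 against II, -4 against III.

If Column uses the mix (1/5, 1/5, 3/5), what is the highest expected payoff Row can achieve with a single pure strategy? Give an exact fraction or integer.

a: (9)·(1/5) + (-3)·(1/5) + (4)·(3/5) = 18/5.
b: (5)·(1/5) + (-3)·(1/5) + (-4)·(3/5) = -2.
The best pure response is a with expected payoff 18/5.

18/5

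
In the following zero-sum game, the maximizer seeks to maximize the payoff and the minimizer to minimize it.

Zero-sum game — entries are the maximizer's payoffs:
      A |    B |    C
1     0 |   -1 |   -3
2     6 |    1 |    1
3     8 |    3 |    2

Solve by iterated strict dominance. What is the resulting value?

2

Column A is strictly dominated by B for the minimizer (-1<0, 1<6, 3<8); eliminate A.
Row 1 is strictly dominated by row 2 (1>-1, 1>-3); eliminate 1.
Row 2 is strictly dominated by row 3 (3>1, 2>1); eliminate 2.
Column B is strictly dominated by C for the minimizer (2<3); eliminate B.
Only (3, C) remains, with payoff 2.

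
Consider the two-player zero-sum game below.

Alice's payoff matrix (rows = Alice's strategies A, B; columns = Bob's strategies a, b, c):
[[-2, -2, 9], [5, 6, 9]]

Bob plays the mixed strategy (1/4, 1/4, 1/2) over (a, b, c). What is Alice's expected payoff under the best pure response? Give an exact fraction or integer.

A: (-2)·(1/4) + (-2)·(1/4) + (9)·(1/2) = 7/2.
B: (5)·(1/4) + (6)·(1/4) + (9)·(1/2) = 29/4.
The best pure response is B with expected payoff 29/4.

29/4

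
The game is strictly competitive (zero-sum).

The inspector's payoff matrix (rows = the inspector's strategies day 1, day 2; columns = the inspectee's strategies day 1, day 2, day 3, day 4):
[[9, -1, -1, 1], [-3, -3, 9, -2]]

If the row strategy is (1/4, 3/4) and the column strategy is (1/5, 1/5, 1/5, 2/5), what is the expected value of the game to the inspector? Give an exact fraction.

Against (1/5, 1/5, 1/5, 2/5), each row's expected payoff is day 1: 9/5; day 2: -1/5.
Taking the (1/4, 3/4)-weighted average: (1/4)·(9/5) + (3/4)·(-1/5) = 3/10.

3/10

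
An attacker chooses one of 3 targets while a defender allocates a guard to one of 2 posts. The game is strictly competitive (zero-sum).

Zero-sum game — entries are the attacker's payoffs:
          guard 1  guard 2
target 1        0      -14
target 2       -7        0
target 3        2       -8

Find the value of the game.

-56/17

Row target 1 is strictly dominated by row target 3, so the attacker never plays it.
The remaining 2×2 game on (target 2, target 3) × (guard 1, guard 2) has no saddle point. Let the attacker play target 2 with probability p; indifference gives −7p + 2(1−p) = −8(1−p), so p = 10/17.
Similarly the defender's optimal q on guard 1 is 8/17, and the value is -7·(8/17) + (0)·(9/17) = -56/17.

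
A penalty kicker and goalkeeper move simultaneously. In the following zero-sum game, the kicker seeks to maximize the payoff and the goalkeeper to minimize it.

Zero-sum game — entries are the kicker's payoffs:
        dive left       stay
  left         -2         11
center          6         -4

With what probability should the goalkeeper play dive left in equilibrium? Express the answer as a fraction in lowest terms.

15/23

Row minima are -2 and -4, so the kicker's maximin is -2; column maxima are 6 and 11, so the goalkeeper's minimax is 6. These differ, so the equilibrium is in mixed strategies.
Let the goalkeeper play dive left with probability q. The kicker is indifferent when −2q + 11(1−q) = 6q − 4(1−q), giving q = 15/23.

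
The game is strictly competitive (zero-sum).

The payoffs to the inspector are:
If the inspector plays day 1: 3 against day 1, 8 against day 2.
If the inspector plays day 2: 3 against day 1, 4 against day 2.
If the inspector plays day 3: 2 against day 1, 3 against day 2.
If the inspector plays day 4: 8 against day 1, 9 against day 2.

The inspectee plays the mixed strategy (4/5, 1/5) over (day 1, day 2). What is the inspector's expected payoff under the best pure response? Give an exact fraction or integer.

41/5

day 1: (3)·(4/5) + (8)·(1/5) = 4.
day 2: (3)·(4/5) + (4)·(1/5) = 16/5.
day 3: (2)·(4/5) + (3)·(1/5) = 11/5.
day 4: (8)·(4/5) + (9)·(1/5) = 41/5.
The best pure response is day 4 with expected payoff 41/5.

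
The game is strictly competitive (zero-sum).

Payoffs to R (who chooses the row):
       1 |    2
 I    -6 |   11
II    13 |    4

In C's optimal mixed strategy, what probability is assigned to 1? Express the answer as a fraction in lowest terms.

7/26

Row minima are -6 and 4, so R's maximin is 4; column maxima are 13 and 11, so C's minimax is 11. These differ, so the equilibrium is in mixed strategies.
Let C play 1 with probability q. R is indifferent when −6q + 11(1−q) = 13q + 4(1−q), giving q = 7/26.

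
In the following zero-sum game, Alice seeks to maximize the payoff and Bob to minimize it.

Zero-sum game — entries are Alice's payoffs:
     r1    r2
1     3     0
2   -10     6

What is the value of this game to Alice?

18/19

Row minima are 0 and -10, so Alice's maximin is 0; column maxima are 3 and 6, so Bob's minimax is 3. These differ, so the equilibrium is in mixed strategies.
Let Alice play 1 with probability p. Bob is indifferent when 3p − 10(1−p) = 6(1−p), giving p = 16/19.
Let Bob play r1 with probability q. Alice is indifferent when 3q = −10q + 6(1−q), giving q = 6/19.
The value is 3·(6/19) + (0)·(13/19) = 18/19.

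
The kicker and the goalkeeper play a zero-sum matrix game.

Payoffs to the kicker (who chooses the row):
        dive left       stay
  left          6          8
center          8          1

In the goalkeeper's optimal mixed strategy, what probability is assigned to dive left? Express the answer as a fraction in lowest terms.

7/9

Row minima are 6 and 1, so the kicker's maximin is 6; column maxima are 8 and 8, so the goalkeeper's minimax is 8. These differ, so the equilibrium is in mixed strategies.
Let the goalkeeper play dive left with probability q. The kicker is indifferent when 6q + 8(1−q) = 8q + (1−q), giving q = 7/9.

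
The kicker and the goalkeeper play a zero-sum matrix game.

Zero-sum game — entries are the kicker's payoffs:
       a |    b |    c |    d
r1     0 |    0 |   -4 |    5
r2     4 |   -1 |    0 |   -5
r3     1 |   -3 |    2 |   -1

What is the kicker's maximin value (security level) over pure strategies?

The worst-case payoff for each row is r1: -4, r2: -5, r3: -3.
The best of these is -3.

-3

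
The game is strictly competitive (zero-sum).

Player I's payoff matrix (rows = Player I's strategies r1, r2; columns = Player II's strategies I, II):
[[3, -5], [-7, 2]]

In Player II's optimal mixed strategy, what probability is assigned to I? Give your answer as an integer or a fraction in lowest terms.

7/17

Row minima are -5 and -7, so Player I's maximin is -5; column maxima are 3 and 2, so Player II's minimax is 2. These differ, so the equilibrium is in mixed strategies.
Let Player II play I with probability q. Player I is indifferent when 3q − 5(1−q) = −7q + 2(1−q), giving q = 7/17.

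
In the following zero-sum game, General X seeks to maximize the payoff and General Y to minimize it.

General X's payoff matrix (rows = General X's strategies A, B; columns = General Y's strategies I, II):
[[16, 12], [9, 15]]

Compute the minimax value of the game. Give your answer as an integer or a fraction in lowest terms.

Row minima are 12 and 9, so General X's maximin is 12; column maxima are 16 and 15, so General Y's minimax is 15. These differ, so the equilibrium is in mixed strategies.
Let General X play A with probability p. General Y is indifferent when 16p + 9(1−p) = 12p + 15(1−p), giving p = 3/5.
Let General Y play I with probability q. General X is indifferent when 16q + 12(1−q) = 9q + 15(1−q), giving q = 3/10.
The value is 16·(3/10) + (12)·(7/10) = 66/5.

66/5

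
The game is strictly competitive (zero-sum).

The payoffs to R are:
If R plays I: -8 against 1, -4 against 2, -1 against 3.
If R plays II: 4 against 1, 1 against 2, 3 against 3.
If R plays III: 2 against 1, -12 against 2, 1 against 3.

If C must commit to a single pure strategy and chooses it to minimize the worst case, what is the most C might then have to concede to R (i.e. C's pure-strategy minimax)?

1

The worst case (largest entry) in each column is 1: 4, 2: 1, 3: 3.
The best (smallest) of these is 1.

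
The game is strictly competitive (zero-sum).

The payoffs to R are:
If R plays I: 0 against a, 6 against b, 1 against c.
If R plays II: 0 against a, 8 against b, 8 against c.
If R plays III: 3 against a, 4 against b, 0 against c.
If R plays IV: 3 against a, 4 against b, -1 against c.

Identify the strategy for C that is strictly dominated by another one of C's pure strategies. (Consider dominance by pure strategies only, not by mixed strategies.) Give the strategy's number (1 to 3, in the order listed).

2

C prefers columns that give R less. Compare b with a: 0 < 6, 0 < 8, 3 < 4, 3 < 4.
So a strictly dominates b for C; b is strictly dominated.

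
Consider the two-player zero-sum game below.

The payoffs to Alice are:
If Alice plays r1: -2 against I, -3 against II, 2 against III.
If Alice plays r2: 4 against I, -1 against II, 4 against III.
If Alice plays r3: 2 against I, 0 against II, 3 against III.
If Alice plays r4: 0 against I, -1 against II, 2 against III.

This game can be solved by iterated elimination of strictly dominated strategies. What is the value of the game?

Row r1 is strictly dominated by row r2 (4>-2, -1>-3, 4>2); eliminate r1.
Column III is strictly dominated by II for Bob (-1<4, 0<3, -1<2); eliminate III.
Row r4 is strictly dominated by row r3 (2>0, 0>-1); eliminate r4.
Column I is strictly dominated by II for Bob (-1<4, 0<2); eliminate I.
Row r2 is strictly dominated by row r3 (0>-1); eliminate r2.
Only (r3, II) remains, with payoff 0.

0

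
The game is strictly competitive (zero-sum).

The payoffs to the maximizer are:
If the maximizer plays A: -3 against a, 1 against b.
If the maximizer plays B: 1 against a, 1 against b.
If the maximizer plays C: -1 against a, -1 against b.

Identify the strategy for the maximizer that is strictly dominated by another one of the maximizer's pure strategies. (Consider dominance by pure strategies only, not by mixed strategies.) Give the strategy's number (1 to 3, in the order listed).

3

Compare C with B: 1 > -1, 1 > -1.
So B strictly dominates C for the maximizer; C is strictly dominated.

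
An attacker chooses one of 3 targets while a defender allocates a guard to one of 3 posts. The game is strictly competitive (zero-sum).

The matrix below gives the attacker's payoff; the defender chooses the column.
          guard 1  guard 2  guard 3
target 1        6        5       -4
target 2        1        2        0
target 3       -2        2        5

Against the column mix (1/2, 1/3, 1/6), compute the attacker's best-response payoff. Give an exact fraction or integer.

4

target 1: (6)·(1/2) + (5)·(1/3) + (-4)·(1/6) = 4.
target 2: (1)·(1/2) + (2)·(1/3) + (0)·(1/6) = 7/6.
target 3: (-2)·(1/2) + (2)·(1/3) + (5)·(1/6) = 1/2.
The best pure response is target 1 with expected payoff 4.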